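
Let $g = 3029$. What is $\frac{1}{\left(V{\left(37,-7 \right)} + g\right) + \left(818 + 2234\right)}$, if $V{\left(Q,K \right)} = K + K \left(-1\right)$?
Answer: $\frac{1}{6081} \approx 0.00016445$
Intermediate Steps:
$V{\left(Q,K \right)} = 0$ ($V{\left(Q,K \right)} = K - K = 0$)
$\frac{1}{\left(V{\left(37,-7 \right)} + g\right) + \left(818 + 2234\right)} = \frac{1}{\left(0 + 3029\right) + \left(818 + 2234\right)} = \frac{1}{3029 + 3052} = \frac{1}{6081}$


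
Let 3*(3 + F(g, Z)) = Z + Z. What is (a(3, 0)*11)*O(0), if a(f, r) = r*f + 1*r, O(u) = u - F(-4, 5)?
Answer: 0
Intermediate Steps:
F(g, Z) = -3 + 2*Z/3 (F(g, Z) = -3 + (Z + Z)/3 = -3 + (2*Z)/3 = -3 + 2*Z/3)
O(u) = -⅓ + u (O(u) = u - (-3 + (⅔)*5) = u - (-3 + 10/3) = u - 1*⅓ = u - ⅓ = -⅓ + u)
a(f, r) = r + f*r (a(f, r) = f*r + r = r + f*r)
(a(3, 0)*11)*O(0) = ((0*(1 + 3))*11)*(-⅓ + 0) = ((0*4)*11)*(-⅓) = (0*11)*(-⅓) = 0*(-⅓) = 0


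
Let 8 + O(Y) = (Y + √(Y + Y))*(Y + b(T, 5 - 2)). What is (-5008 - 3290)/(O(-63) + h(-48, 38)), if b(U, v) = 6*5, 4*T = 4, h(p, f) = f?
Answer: -1944498/509455 - 91278*I*√14/509455 ≈ -3.8168 - 0.67039*I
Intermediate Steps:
T = 1 (T = (¼)*4 = 1)
b(U, v) = 30
O(Y) = -8 + (30 + Y)*(Y + √2*√Y) (O(Y) = -8 + (Y + √(Y + Y))*(Y + 30) = -8 + (Y + √(2*Y))*(30 + Y) = -8 + (Y + √2*√Y)*(30 + Y) = -8 + (30 + Y)*(Y + √2*√Y))
(-5008 - 3290)/(O(-63) + h(-48, 38)) = (-5008 - 3290)/((-8 + (-63)² + 30*(-63) + √2*(-63)^(3/2) + 30*√2*√(-63)) + 38) = -8298/((-8 + 3969 - 1890 + √2*(-189*I*√7) + 30*√2*(3*I*√7)) + 38) = -8298/((-8 + 3969 - 1890 - 189*I*√14 + 90*I*√14) + 38) = -8298/((2071 - 99*I*√14) + 38) = -8298/(2109 - 99*I*√14)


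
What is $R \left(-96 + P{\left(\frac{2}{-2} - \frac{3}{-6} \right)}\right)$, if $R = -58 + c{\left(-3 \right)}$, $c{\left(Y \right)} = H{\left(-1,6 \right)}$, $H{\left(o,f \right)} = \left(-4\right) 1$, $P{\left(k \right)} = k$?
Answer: $5983$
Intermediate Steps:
$H{\left(o,f \right)} = -4$
$c{\left(Y \right)} = -4$
$R = -62$ ($R = -58 - 4 = -62$)
$R \left(-96 + P{\left(\frac{2}{-2} - \frac{3}{-6} \right)}\right) = - 62 \left(-96 + \left(\frac{2}{-2} - \frac{3}{-6}\right)\right) = - 62 \left(-96 + \left(2 \left(- \frac{1}{2}\right) - - \frac{1}{2}\right)\right) = - 62 \left(-96 + \left(-1 + \frac{1}{2}\right)\right) = - 62 \left(-96 - \frac{1}{2}\right) = \left(-62\right) \left(- \frac{193}{2}\right) = 5983$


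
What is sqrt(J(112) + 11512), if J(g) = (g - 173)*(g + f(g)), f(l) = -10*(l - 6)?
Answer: 2*sqrt(17335) ≈ 263.32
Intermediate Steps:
f(l) = 60 - 10*l (f(l) = -10*(-6 + l) = 60 - 10*l)
J(g) = (-173 + g)*(60 - 9*g) (J(g) = (g - 173)*(g + (60 - 10*g)) = (-173 + g)*(60 - 9*g))
sqrt(J(112) + 11512) = sqrt((-10380 - 9*112**2 + 1617*112) + 11512) = sqrt((-10380 - 9*12544 + 181104) + 11512) = sqrt((-10380 - 112896 + 181104) + 11512) = sqrt(57828 + 11512) = sqrt(69340) = 2*sqrt(17335)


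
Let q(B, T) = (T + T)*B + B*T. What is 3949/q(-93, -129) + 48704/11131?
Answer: 1796861983/400615821 ≈ 4.4853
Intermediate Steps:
q(B, T) = 3*B*T (q(B, T) = (2*T)*B + B*T = 2*B*T + B*T = 3*B*T)
3949/q(-93, -129) + 48704/11131 = 3949/((3*(-93)*(-129))) + 48704/11131 = 3949/35991 + 48704*(1/11131) = 3949*(1/35991) + 48704/11131 = 3949/35991 + 48704/11131 = 1796861983/400615821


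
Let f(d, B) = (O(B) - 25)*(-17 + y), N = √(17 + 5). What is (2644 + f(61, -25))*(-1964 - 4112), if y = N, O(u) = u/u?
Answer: -18543952 + 145824*√22 ≈ -1.7860e+7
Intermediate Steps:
N = √22 ≈ 4.6904
O(u) = 1
y = √22 ≈ 4.6904
f(d, B) = 408 - 24*√22 (f(d, B) = (1 - 25)*(-17 + √22) = -24*(-17 + √22) = 408 - 24*√22)
(2644 + f(61, -25))*(-1964 - 4112) = (2644 + (408 - 24*√22))*(-1964 - 4112) = (3052 - 24*√22)*(-6076) = -18543952 + 145824*√22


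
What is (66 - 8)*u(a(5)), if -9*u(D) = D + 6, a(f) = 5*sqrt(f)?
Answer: -116/3 - 290*sqrt(5)/9 ≈ -110.72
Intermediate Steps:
u(D) = -2/3 - D/9 (u(D) = -(D + 6)/9 = -(6 + D)/9 = -2/3 - D/9)
(66 - 8)*u(a(5)) = (66 - 8)*(-2/3 - 5*sqrt(5)/9) = 58*(-2/3 - 5*sqrt(5)/9) = -116/3 - 290*sqrt(5)/9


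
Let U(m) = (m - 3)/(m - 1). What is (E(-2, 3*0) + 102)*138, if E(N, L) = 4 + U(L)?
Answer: 15042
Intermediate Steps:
U(m) = (-3 + m)/(-1 + m)
E(N, L) = 4 + (-3 + L)/(-1 + L)
(E(-2, 3*0) + 102)*138 = ((-7 + 5*(3*0))/(-1 + 3*0) + 102)*138 = ((-7 + 5*0)/(-1 + 0) + 102)*138 = ((-7 + 0)/(-1) + 102)*138 = (-1*(-7) + 102)*138 = (7 + 102)*138 = 109*138 = 15042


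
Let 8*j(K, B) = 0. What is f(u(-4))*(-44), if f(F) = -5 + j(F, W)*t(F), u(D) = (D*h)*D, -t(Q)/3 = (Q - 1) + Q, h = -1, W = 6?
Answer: 220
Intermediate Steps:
j(K, B) = 0 (j(K, B) = (⅛)*0 = 0)
t(Q) = 3 - 6*Q (t(Q) = -3*((Q - 1) + Q) = -3*((-1 + Q) + Q) = -3*(-1 + 2*Q) = 3 - 6*Q)
u(D) = -D² (u(D) = (D*(-1))*D = (-D)*D = -D²)
f(F) = -5 (f(F) = -5 + 0*(3 - 6*F) = -5 + 0 = -5)
f(u(-4))*(-44) = -5*(-44) = 220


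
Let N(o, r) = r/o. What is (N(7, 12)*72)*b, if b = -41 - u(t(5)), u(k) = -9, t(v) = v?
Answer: -27648/7 ≈ -3949.7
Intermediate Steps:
N(o, r) = r/o
b = -32 (b = -41 - 1*(-9) = -41 + 9 = -32)
(N(7, 12)*72)*b = ((12/7)*72)*(-32) = (864/7)*(-32) = -27648/7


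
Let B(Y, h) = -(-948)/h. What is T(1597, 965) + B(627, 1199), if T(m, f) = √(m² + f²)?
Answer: 948/1199 + √3481634 ≈ 1866.7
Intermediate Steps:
B(Y, h) = 948/h
T(m, f) = √(f² + m²)
T(1597, 965) + B(627, 1199) = √(965² + 1597²) + 948/1199 = √(931225 + 2550409) + 948*(1/1199) = √3481634 + 948/1199 = 948/1199 + √3481634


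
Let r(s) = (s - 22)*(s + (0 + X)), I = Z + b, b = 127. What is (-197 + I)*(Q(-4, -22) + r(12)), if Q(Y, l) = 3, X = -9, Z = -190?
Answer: 7020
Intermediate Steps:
I = -63 (I = -190 + 127 = -63)
r(s) = (-22 + s)*(-9 + s) (r(s) = (s - 22)*(s + (0 - 9)) = (-22 + s)*(s - 9) = (-22 + s)*(-9 + s))
(-197 + I)*(Q(-4, -22) + r(12)) = (-197 - 63)*(3 + (198 + 12² - 31*12)) = -260*(3 + (198 + 144 - 372)) = -260*(3 - 30) = -260*(-27) = 7020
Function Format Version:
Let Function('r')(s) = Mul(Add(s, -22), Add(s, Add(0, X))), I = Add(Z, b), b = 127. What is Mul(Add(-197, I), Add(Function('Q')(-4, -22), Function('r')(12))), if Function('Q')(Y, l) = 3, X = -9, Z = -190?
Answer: 7020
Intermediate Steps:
I = -63 (I = Add(-190, 127) = -63)
Function('r')(s) = Mul(Add(-22, s), Add(-9, s)) (Function('r')(s) = Mul(Add(s, -22), Add(s, Add(0, -9))) = Mul(Add(-22, s), Add(s, -9)) = Mul(Add(-22, s), Add(-9, s)))
Mul(Add(-197, I), Add(Function('Q')(-4, -22), Function('r')(12))) = Mul(Add(-197, -63), Add(3, Add(198, Pow(12, 2), Mul(-31, 12)))) = Mul(-260, Add(3, Add(198, 144, -372))) = Mul(-260, Add(3, -30)) = Mul(-260, -27) = 7020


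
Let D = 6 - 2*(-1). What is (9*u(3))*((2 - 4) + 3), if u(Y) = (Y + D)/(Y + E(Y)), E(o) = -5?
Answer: -99/2 ≈ -49.500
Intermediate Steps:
D = 8 (D = 6 + 2 = 8)
u(Y) = (8 + Y)/(-5 + Y) (u(Y) = (Y + 8)/(Y - 5) = (8 + Y)/(-5 + Y))
(9*u(3))*((2 - 4) + 3) = (9*((8 + 3)/(-5 + 3)))*((2 - 4) + 3) = (9*(11/(-2)))*(-2 + 3) = (9*(-1/2*11))*1 = (9*(-11/2))*1 = -99/2*1 = -99/2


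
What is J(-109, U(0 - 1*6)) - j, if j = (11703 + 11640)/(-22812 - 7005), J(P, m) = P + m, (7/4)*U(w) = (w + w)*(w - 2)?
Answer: -3712414/69573 ≈ -53.360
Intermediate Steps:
U(w) = 8*w*(-2 + w)/7 (U(w) = 4*((w + w)*(w - 2))/7 = 4*((2*w)*(-2 + w))/7 = 4*(2*w*(-2 + w))/7 = 8*w*(-2 + w)/7)
j = -7781/9939 (j = 23343/(-29817) = 23343*(-1/29817) = -7781/9939 ≈ -0.78288)
J(-109, U(0 - 1*6)) - j = (-109 + 8*(0 - 1*6)*(-2 + (0 - 1*6))/7) - 1*(-7781/9939) = (-109 + 8*(0 - 6)*(-2 + (0 - 6))/7) + 7781/9939 = (-109 + (8/7)*(-6)*(-2 - 6)) + 7781/9939 = (-109 + (8/7)*(-6)*(-8)) + 7781/9939 = (-109 + 384/7) + 7781/9939 = -379/7 + 7781/9939 = -3712414/69573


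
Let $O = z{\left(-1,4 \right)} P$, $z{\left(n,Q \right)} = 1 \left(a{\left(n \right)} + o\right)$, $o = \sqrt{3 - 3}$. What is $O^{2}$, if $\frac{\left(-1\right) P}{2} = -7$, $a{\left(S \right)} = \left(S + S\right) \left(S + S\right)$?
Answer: $3136$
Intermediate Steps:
$o = 0$ ($o = \sqrt{0} = 0$)
$a{\left(S \right)} = 4 S^{2}$ ($a{\left(S \right)} = 2 S 2 S = 4 S^{2}$)
$P = 14$ ($P = \left(-2\right) \left(-7\right) = 14$)
$z{\left(n,Q \right)} = 4 n^{2}$ ($z{\left(n,Q \right)} = 1 \left(4 n^{2} + 0\right) = 1 \cdot 4 n^{2} = 4 n^{2}$)
$O = 56$ ($O = 4 \left(-1\right)^{2} \cdot 14 = 4 \cdot 1 \cdot 14 = 4 \cdot 14 = 56$)
$O^{2} = 56^{2} = 3136$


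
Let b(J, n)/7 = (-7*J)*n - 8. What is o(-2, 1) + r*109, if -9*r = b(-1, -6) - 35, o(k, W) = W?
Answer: 41974/9 ≈ 4663.8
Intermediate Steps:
b(J, n) = -56 - 49*J*n (b(J, n) = 7*((-7*J)*n - 8) = 7*(-7*J*n - 8) = 7*(-8 - 7*J*n) = -56 - 49*J*n)
r = 385/9 (r = -((-56 - 49*(-1)*(-6)) - 35)/9 = -((-56 - 294) - 35)/9 = -(-350 - 35)/9 = -1/9*(-385) = 385/9 ≈ 42.778)
o(-2, 1) + r*109 = 1 + (385/9)*109 = 1 + 41965/9 = 41974/9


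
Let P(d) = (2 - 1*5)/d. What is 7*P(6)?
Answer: -7/2 ≈ -3.5000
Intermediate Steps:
P(d) = -3/d (P(d) = (2 - 5)/d = -3/d)
7*P(6) = 7*(-3/6) = 7*(-3*⅙) = 7*(-½) = -7/2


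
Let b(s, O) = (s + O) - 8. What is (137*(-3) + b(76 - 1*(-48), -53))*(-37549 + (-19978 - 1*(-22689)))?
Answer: 12123624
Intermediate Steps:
b(s, O) = -8 + O + s (b(s, O) = (O + s) - 8 = -8 + O + s)
(137*(-3) + b(76 - 1*(-48), -53))*(-37549 + (-19978 - 1*(-22689))) = (137*(-3) + (-8 - 53 + (76 - 1*(-48))))*(-37549 + (-19978 - 1*(-22689))) = (-411 + (-8 - 53 + (76 + 48)))*(-37549 + (-19978 + 22689)) = (-411 + (-8 - 53 + 124))*(-37549 + 2711) = (-411 + 63)*(-34838) = -348*(-34838) = 12123624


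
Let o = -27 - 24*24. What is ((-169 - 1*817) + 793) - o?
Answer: 410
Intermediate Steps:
o = -603 (o = -27 - 576 = -603)
((-169 - 1*817) + 793) - o = ((-169 - 1*817) + 793) - 1*(-603) = ((-169 - 817) + 793) + 603 = (-986 + 793) + 603 = -193 + 603 = 410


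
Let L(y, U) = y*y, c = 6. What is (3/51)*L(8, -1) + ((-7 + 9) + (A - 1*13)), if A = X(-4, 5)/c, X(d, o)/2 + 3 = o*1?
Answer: -335/51 ≈ -6.5686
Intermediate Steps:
L(y, U) = y²
X(d, o) = -6 + 2*o (X(d, o) = -6 + 2*(o*1) = -6 + 2*o)
A = ⅔ (A = (-6 + 2*5)/6 = (-6 + 10)*(⅙) = 4*(⅙) = ⅔ ≈ 0.66667)
(3/51)*L(8, -1) + ((-7 + 9) + (A - 1*13)) = (3/51)*8² + ((-7 + 9) + (⅔ - 1*13)) = (3*(1/51))*64 + (2 + (⅔ - 13)) = (1/17)*64 + (2 - 37/3) = 64/17 - 31/3 = -335/51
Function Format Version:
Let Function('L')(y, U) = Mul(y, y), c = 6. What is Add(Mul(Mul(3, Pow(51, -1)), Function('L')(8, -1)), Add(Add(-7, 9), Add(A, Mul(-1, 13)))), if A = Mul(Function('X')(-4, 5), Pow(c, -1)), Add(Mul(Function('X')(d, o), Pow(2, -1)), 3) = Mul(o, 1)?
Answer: Rational(-335, 51) ≈ -6.5686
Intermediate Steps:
Function('L')(y, U) = Pow(y, 2)
Function('X')(d, o) = Add(-6, Mul(2, o)) (Function('X')(d, o) = Add(-6, Mul(2, Mul(o, 1))) = Add(-6, Mul(2, o)))
A = Rational(2, 3) (A = Mul(Add(-6, Mul(2, 5)), Pow(6, -1)) = Mul(Add(-6, 10), Rational(1, 6)) = Mul(4, Rational(1, 6)) = Rational(2, 3) ≈ 0.66667)
Add(Mul(Mul(3, Pow(51, -1)), Function('L')(8, -1)), Add(Add(-7, 9), Add(A, Mul(-1, 13)))) = Add(Mul(Mul(3, Pow(51, -1)), Pow(8, 2)), Add(Add(-7, 9), Add(Rational(2, 3), Mul(-1, 13)))) = Add(Mul(Mul(3, Rational(1, 51)), 64), Add(2, Add(Rational(2, 3), -13))) = Add(Mul(Rational(1, 17), 64), Add(2, Rational(-37, 3))) = Add(Rational(64, 17), Rational(-31, 3)) = Rational(-335, 51)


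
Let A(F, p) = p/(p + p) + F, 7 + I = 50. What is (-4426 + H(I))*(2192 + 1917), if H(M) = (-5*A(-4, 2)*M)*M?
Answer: 229541067/2 ≈ 1.1477e+8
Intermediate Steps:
I = 43 (I = -7 + 50 = 43)
A(F, p) = ½ + F (A(F, p) = p/((2*p)) + F = (1/(2*p))*p + F = ½ + F)
H(M) = 35*M²/2 (H(M) = (-5*(½ - 4)*M)*M = (-(-35)*M/2)*M = (35*M/2)*M = 35*M²/2)
(-4426 + H(I))*(2192 + 1917) = (-4426 + (35/2)*43²)*(2192 + 1917) = (-4426 + (35/2)*1849)*4109 = (-4426 + 64715/2)*4109 = (55863/2)*4109 = 229541067/2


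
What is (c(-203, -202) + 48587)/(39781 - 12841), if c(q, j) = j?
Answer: 9677/5388 ≈ 1.7960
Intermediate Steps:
(c(-203, -202) + 48587)/(39781 - 12841) = (-202 + 48587)/(39781 - 12841) = 48385/26940 = 48385*(1/26940) = 9677/5388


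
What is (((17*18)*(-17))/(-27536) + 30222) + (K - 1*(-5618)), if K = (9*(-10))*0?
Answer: 493447721/13768 ≈ 35840.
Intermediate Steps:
K = 0 (K = -90*0 = 0)
(((17*18)*(-17))/(-27536) + 30222) + (K - 1*(-5618)) = (((17*18)*(-17))/(-27536) + 30222) + (0 - 1*(-5618)) = ((306*(-17))*(-1/27536) + 30222) + (0 + 5618) = (-5202*(-1/27536) + 30222) + 5618 = (2601/13768 + 30222) + 5618 = 416099097/13768 + 5618 = 493447721/13768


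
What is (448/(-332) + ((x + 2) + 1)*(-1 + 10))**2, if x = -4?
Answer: 737881/6889 ≈ 107.11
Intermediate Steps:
(448/(-332) + ((x + 2) + 1)*(-1 + 10))**2 = (448/(-332) + ((-4 + 2) + 1)*(-1 + 10))**2 = (448*(-1/332) + (-2 + 1)*9)**2 = (-112/83 - 1*9)**2 = (-112/83 - 9)**2 = (-859/83)**2 = 737881/6889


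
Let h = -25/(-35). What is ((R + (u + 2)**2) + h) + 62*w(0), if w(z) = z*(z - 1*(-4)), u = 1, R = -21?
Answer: -79/7 ≈ -11.286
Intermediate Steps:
h = 5/7 (h = -25*(-1/35) = 5/7 ≈ 0.71429)
w(z) = z*(4 + z) (w(z) = z*(z + 4) = z*(4 + z))
((R + (u + 2)**2) + h) + 62*w(0) = ((-21 + (1 + 2)**2) + 5/7) + 62*(0*(4 + 0)) = ((-21 + 3**2) + 5/7) + 62*(0*4) = ((-21 + 9) + 5/7) + 62*0 = (-12 + 5/7) + 0 = -79/7 + 0 = -79/7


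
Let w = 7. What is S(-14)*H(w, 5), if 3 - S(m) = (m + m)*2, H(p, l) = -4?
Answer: -236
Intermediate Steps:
S(m) = 3 - 4*m (S(m) = 3 - (m + m)*2 = 3 - 2*m*2 = 3 - 4*m)
S(-14)*H(w, 5) = (3 - 4*(-14))*(-4) = (3 + 56)*(-4) = 59*(-4) = -236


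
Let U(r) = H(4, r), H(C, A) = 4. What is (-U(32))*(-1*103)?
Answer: 412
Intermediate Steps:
U(r) = 4
(-U(32))*(-1*103) = (-1*4)*(-1*103) = -4*(-103) = 412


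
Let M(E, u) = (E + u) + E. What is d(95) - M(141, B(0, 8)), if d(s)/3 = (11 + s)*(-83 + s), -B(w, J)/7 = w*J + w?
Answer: 3534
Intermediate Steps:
B(w, J) = -7*w - 7*J*w (B(w, J) = -7*(w*J + w) = -7*(J*w + w) = -7*(w + J*w) = -7*w - 7*J*w)
d(s) = 3*(-83 + s)*(11 + s) (d(s) = 3*((11 + s)*(-83 + s)) = 3*((-83 + s)*(11 + s)) = 3*(-83 + s)*(11 + s))
M(E, u) = u + 2*E
d(95) - M(141, B(0, 8)) = (-2739 - 216*95 + 3*95**2) - (-7*0*(1 + 8) + 2*141) = (-2739 - 20520 + 3*9025) - (-7*0*9 + 282) = (-2739 - 20520 + 27075) - (0 + 282) = 3816 - 1*282 = 3816 - 282 = 3534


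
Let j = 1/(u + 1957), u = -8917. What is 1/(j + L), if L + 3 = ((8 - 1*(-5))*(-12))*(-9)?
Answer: 6960/9750959 ≈ 0.00071378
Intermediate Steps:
j = -1/6960 (j = 1/(-8917 + 1957) = 1/(-6960) = -1/6960 ≈ -0.00014368)
L = 1401 (L = -3 + ((8 - 1*(-5))*(-12))*(-9) = -3 + ((8 + 5)*(-12))*(-9) = -3 + (13*(-12))*(-9) = -3 - 156*(-9) = -3 + 1404 = 1401)
1/(j + L) = 1/(-1/6960 + 1401) = 1/(9750959/6960) = 6960/9750959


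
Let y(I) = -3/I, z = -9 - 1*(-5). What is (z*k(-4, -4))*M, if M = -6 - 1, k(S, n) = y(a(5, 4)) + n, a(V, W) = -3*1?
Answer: -84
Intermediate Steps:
z = -4 (z = -9 + 5 = -4)
a(V, W) = -3
k(S, n) = 1 + n (k(S, n) = -3/(-3) + n = -3*(-1/3) + n = 1 + n)
M = -7
(z*k(-4, -4))*M = -4*(1 - 4)*(-7) = -4*(-3)*(-7) = 12*(-7) = -84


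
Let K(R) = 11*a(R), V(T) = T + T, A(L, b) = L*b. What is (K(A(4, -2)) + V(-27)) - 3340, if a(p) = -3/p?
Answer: -27119/8 ≈ -3389.9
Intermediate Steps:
V(T) = 2*T
K(R) = -33/R (K(R) = 11*(-3/R) = -33/R)
(K(A(4, -2)) + V(-27)) - 3340 = (-33/(4*(-2)) + 2*(-27)) - 3340 = (-33/(-8) - 54) - 3340 = (-33*(-1/8) - 54) - 3340 = (33/8 - 54) - 3340 = -399/8 - 3340 = -27119/8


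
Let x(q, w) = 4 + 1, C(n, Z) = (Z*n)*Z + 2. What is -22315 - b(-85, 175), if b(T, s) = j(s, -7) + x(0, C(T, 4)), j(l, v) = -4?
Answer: -22316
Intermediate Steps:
C(n, Z) = 2 + n*Z**2 (C(n, Z) = n*Z**2 + 2 = 2 + n*Z**2)
x(q, w) = 5
b(T, s) = 1 (b(T, s) = -4 + 5 = 1)
-22315 - b(-85, 175) = -22315 - 1*1 = -22315 - 1 = -22316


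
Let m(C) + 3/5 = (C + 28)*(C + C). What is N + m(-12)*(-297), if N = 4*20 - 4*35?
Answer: 570831/5 ≈ 1.1417e+5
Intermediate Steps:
N = -60 (N = 80 - 1*140 = 80 - 140 = -60)
m(C) = -⅗ + 2*C*(28 + C) (m(C) = -⅗ + (C + 28)*(C + C) = -⅗ + (28 + C)*(2*C) = -⅗ + 2*C*(28 + C))
N + m(-12)*(-297) = -60 + (-⅗ + 2*(-12)² + 56*(-12))*(-297) = -60 + (-⅗ + 2*144 - 672)*(-297) = -60 + (-⅗ + 288 - 672)*(-297) = -60 - 1923/5*(-297) = -60 + 571131/5 = 570831/5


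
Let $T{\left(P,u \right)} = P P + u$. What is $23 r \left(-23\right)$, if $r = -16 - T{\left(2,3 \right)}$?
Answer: $12167$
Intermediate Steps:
$T{\left(P,u \right)} = u + P^{2}$ ($T{\left(P,u \right)} = P^{2} + u = u + P^{2}$)
$r = -23$ ($r = -16 - \left(3 + 2^{2}\right) = -16 - \left(3 + 4\right) = -16 - 7 = -23$)
$23 r \left(-23\right) = 23 \left(-23\right) \left(-23\right) = \left(-529\right) \left(-23\right) = 12167$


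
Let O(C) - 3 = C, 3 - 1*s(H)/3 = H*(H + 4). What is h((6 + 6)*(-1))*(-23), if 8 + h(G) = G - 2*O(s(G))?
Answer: -12236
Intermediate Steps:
s(H) = 9 - 3*H*(4 + H) (s(H) = 9 - 3*H*(H + 4) = 9 - 3*H*(4 + H))
O(C) = 3 + C
h(G) = -32 + 6*G**2 + 25*G (h(G) = -8 + (G - 2*(3 + (9 - 12*G - 3*G**2))) = -8 + (G - 2*(12 - 12*G - 3*G**2)) = -8 + (G + (-24 + 6*G**2 + 24*G)) = -8 + (-24 + 6*G**2 + 25*G) = -32 + 6*G**2 + 25*G)
h((6 + 6)*(-1))*(-23) = (-32 + 6*((6 + 6)*(-1))**2 + 25*((6 + 6)*(-1)))*(-23) = (-32 + 6*(12*(-1))**2 + 25*(12*(-1)))*(-23) = (-32 + 6*(-12)**2 + 25*(-12))*(-23) = (-32 + 6*144 - 300)*(-23) = (-32 + 864 - 300)*(-23) = 532*(-23) = -12236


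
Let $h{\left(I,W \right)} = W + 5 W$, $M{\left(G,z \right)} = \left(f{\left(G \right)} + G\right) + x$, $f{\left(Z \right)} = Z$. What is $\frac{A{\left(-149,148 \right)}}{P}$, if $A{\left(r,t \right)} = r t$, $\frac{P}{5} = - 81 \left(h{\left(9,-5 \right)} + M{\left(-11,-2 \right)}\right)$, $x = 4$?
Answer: $- \frac{5513}{4860} \approx -1.1344$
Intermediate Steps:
$M{\left(G,z \right)} = 4 + 2 G$ ($M{\left(G,z \right)} = \left(G + G\right) + 4 = 2 G + 4 = 4 + 2 G$)
$h{\left(I,W \right)} = 6 W$
$P = 19440$ ($P = 5 \left(- 81 \left(6 \left(-5\right) + \left(4 + 2 \left(-11\right)\right)\right)\right) = 5 \left(- 81 \left(-30 + \left(4 - 22\right)\right)\right) = 5 \left(- 81 \left(-30 - 18\right)\right) = 5 \left(\left(-81\right) \left(-48\right)\right) = 5 \cdot 3888 = 19440$)
$\frac{A{\left(-149,148 \right)}}{P} = \frac{\left(-149\right) 148}{19440} = \left(-22052\right) \frac{1}{19440} = - \frac{5513}{4860}$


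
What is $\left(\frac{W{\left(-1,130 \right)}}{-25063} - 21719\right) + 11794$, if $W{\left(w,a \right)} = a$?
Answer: $- \frac{248750405}{25063} \approx -9925.0$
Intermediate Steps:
$\left(\frac{W{\left(-1,130 \right)}}{-25063} - 21719\right) + 11794 = \left(\frac{130}{-25063} - 21719\right) + 11794 = \left(130 \left(- \frac{1}{25063}\right) - 21719\right) + 11794 = \left(- \frac{130}{25063} - 21719\right) + 11794 = - \frac{544343427}{25063} + 11794 = - \frac{248750405}{25063}$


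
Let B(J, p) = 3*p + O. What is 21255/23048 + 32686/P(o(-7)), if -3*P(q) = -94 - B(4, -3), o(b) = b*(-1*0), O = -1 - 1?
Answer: 2261804949/1912984 ≈ 1182.3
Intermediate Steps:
O = -2
B(J, p) = -2 + 3*p (B(J, p) = 3*p - 2 = -2 + 3*p)
o(b) = 0 (o(b) = b*0 = 0)
P(q) = 83/3 (P(q) = -(-94 - (-2 + 3*(-3)))/3 = -(-94 - (-2 - 9))/3 = -(-94 - 1*(-11))/3 = -(-94 + 11)/3 = -⅓*(-83) = 83/3)
21255/23048 + 32686/P(o(-7)) = 21255/23048 + 32686/(83/3) = 21255*(1/23048) + 32686*(3/83) = 21255/23048 + 98058/83 = 2261804949/1912984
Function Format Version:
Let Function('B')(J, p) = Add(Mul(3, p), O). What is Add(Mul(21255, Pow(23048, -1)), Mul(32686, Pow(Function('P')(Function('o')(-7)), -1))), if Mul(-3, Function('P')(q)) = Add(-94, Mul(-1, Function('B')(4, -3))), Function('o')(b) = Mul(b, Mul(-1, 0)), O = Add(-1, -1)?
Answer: Rational(2261804949, 1912984) ≈ 1182.3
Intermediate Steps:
O = -2
Function('B')(J, p) = Add(-2, Mul(3, p)) (Function('B')(J, p) = Add(Mul(3, p), -2) = Add(-2, Mul(3, p)))
Function('o')(b) = 0 (Function('o')(b) = Mul(b, 0) = 0)
Function('P')(q) = Rational(83, 3) (Function('P')(q) = Mul(Rational(-1, 3), Add(-94, Mul(-1, Add(-2, Mul(3, -3))))) = Mul(Rational(-1, 3), Add(-94, Mul(-1, Add(-2, -9)))) = Mul(Rational(-1, 3), Add(-94, Mul(-1, -11))) = Mul(Rational(-1, 3), Add(-94, 11)) = Mul(Rational(-1, 3), -83) = Rational(83, 3))
Add(Mul(21255, Pow(23048, -1)), Mul(32686, Pow(Function('P')(Function('o')(-7)), -1))) = Add(Mul(21255, Pow(23048, -1)), Mul(32686, Pow(Rational(83, 3), -1))) = Add(Mul(21255, Rational(1, 23048)), Mul(32686, Rational(3, 83))) = Add(Rational(21255, 23048), Rational(98058, 83)) = Rational(2261804949, 1912984)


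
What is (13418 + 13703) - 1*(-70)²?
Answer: 22221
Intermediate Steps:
(13418 + 13703) - 1*(-70)² = 27121 - 1*4900 = 27121 - 4900 = 22221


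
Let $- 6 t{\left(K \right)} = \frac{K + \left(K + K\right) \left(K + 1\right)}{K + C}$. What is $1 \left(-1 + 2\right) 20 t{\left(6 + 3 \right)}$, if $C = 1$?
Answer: $-63$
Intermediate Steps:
$t{\left(K \right)} = - \frac{K + 2 K \left(1 + K\right)}{6 \left(1 + K\right)}$ ($t{\left(K \right)} = - \frac{\left(K + \left(K + K\right) \left(K + 1\right)\right) \frac{1}{K + 1}}{6} = - \frac{\left(K + 2 K \left(1 + K\right)\right) \frac{1}{1 + K}}{6} = - \frac{\frac{1}{1 + K} \left(K + 2 K \left(1 + K\right)\right)}{6} = - \frac{K + 2 K \left(1 + K\right)}{6 \left(1 + K\right)}$)
$1 \left(-1 + 2\right) 20 t{\left(6 + 3 \right)} = 1 \left(-1 + 2\right) 20 \left(- \frac{\left(6 + 3\right) \left(3 + 2 \left(6 + 3\right)\right)}{6 + 6 \left(6 + 3\right)}\right) = 1 \cdot 1 \cdot 20 \left(\left(-1\right) 9 \frac{1}{6 + 6 \cdot 9} \left(3 + 2 \cdot 9\right)\right) = 1 \cdot 20 \left(\left(-1\right) 9 \frac{1}{6 + 54} \left(3 + 18\right)\right) = 20 \left(\left(-1\right) 9 \cdot \frac{1}{60} \cdot 21\right) = 20 \left(- \frac{63}{20}\right) = -63$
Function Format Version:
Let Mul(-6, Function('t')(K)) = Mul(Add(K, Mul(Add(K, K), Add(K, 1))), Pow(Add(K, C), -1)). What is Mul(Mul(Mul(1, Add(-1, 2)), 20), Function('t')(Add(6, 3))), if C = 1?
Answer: -63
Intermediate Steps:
Function('t')(K) = Mul(Rational(-1, 6), Pow(Add(1, K), -1), Add(K, Mul(2, K, Add(1, K)))) (Function('t')(K) = Mul(Rational(-1, 6), Mul(Add(K, Mul(Add(K, K), Add(K, 1))), Pow(Add(K, 1), -1))) = Mul(Rational(-1, 6), Mul(Add(K, Mul(Mul(2, K), Add(1, K))), Pow(Add(1, K), -1))) = Mul(Rational(-1, 6), Mul(Add(K, Mul(2, K, Add(1, K))), Pow(Add(1, K), -1))) = Mul(Rational(-1, 6), Mul(Pow(Add(1, K), -1), Add(K, Mul(2, K, Add(1, K))))) = Mul(Rational(-1, 6), Pow(Add(1, K), -1), Add(K, Mul(2, K, Add(1, K)))))
Mul(Mul(Mul(1, Add(-1, 2)), 20), Function('t')(Add(6, 3))) = Mul(Mul(Mul(1, Add(-1, 2)), 20), Mul(-1, Add(6, 3), Pow(Add(6, Mul(6, Add(6, 3))), -1), Add(3, Mul(2, Add(6, 3))))) = Mul(Mul(Mul(1, 1), 20), Mul(-1, 9, Pow(Add(6, Mul(6, 9)), -1), Add(3, Mul(2, 9)))) = Mul(Mul(1, 20), Mul(-1, 9, Pow(Add(6, 54), -1), Add(3, 18))) = Mul(20, Mul(-1, 9, Pow(60, -1), 21)) = Mul(20, Mul(-1, 9, Rational(1, 60), 21)) = Mul(20, Rational(-63, 20)) = -63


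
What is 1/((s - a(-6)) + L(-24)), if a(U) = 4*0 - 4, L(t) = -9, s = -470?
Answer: -1/475 ≈ -0.0021053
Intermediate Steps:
a(U) = -4 (a(U) = 0 - 4 = -4)
1/((s - a(-6)) + L(-24)) = 1/((-470 - 1*(-4)) - 9) = 1/((-470 + 4) - 9) = 1/(-466 - 9) = 1/(-475) = -1/475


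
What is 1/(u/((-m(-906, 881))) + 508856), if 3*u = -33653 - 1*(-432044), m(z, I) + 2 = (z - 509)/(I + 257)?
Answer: 3691/2029310482 ≈ 1.8188e-6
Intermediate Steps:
m(z, I) = -2 + (-509 + z)/(257 + I) (m(z, I) = -2 + (z - 509)/(I + 257) = -2 + (-509 + z)/(257 + I))
u = 132797 (u = (-33653 - 1*(-432044))/3 = (-33653 + 432044)/3 = (1/3)*398391 = 132797)
1/(u/((-m(-906, 881))) + 508856) = 1/(132797/((-(-1023 - 906 - 2*881)/(257 + 881))) + 508856) = 1/(132797/((-(-1023 - 906 - 1762)/1138)) + 508856) = 1/(132797/((-(-3691)/1138)) + 508856) = 1/(132797/((-1*(-3691/1138))) + 508856) = 1/(132797/(3691/1138) + 508856) = 1/(132797*(1138/3691) + 508856) = 1/(151122986/3691 + 508856) = 1/(2029310482/3691) = 3691/2029310482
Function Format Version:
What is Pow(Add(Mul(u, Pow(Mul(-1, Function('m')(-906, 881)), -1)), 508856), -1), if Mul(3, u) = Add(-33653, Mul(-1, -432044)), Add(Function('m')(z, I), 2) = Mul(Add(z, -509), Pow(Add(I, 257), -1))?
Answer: Rational(3691, 2029310482) ≈ 1.8188e-6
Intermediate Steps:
Function('m')(z, I) = Add(-2, Mul(Pow(Add(257, I), -1), Add(-509, z))) (Function('m')(z, I) = Add(-2, Mul(Add(z, -509), Pow(Add(I, 257), -1))) = Add(-2, Mul(Add(-509, z), Pow(Add(257, I), -1))) = Add(-2, Mul(Pow(Add(257, I), -1), Add(-509, z))))
u = 132797 (u = Mul(Rational(1, 3), Add(-33653, Mul(-1, -432044))) = Mul(Rational(1, 3), Add(-33653, 432044)) = Mul(Rational(1, 3), 398391) = 132797)
Pow(Add(Mul(u, Pow(Mul(-1, Function('m')(-906, 881)), -1)), 508856), -1) = Pow(Add(Mul(132797, Pow(Mul(-1, Mul(Pow(Add(257, 881), -1), Add(-1023, -906, Mul(-2, 881)))), -1)), 508856), -1) = Pow(Add(Mul(132797, Pow(Mul(-1, Mul(Pow(1138, -1), Add(-1023, -906, -1762))), -1)), 508856), -1) = Pow(Add(Mul(132797, Pow(Mul(-1, Mul(Rational(1, 1138), -3691)), -1)), 508856), -1) = Pow(Add(Mul(132797, Pow(Mul(-1, Rational(-3691, 1138)), -1)), 508856), -1) = Pow(Add(Mul(132797, Pow(Rational(3691, 1138), -1)), 508856), -1) = Pow(Add(Mul(132797, Rational(1138, 3691)), 508856), -1) = Pow(Add(Rational(151122986, 3691), 508856), -1) = Pow(Rational(2029310482, 3691), -1) = Rational(3691, 2029310482)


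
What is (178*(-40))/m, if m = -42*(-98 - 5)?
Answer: -3560/2163 ≈ -1.6459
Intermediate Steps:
m = 4326 (m = -42*(-103) = 4326)
(178*(-40))/m = (178*(-40))/4326 = -7120*1/4326 = -3560/2163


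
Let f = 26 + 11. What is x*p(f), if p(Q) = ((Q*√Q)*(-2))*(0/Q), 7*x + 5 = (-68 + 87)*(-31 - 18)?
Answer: 0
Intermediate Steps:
f = 37
x = -936/7 (x = -5/7 + ((-68 + 87)*(-31 - 18))/7 = -5/7 + (19*(-49))/7 = -5/7 + (⅐)*(-931) = -5/7 - 133 = -936/7 ≈ -133.71)
p(Q) = 0 (p(Q) = (Q^(3/2)*(-2))*0 = -2*Q^(3/2)*0 = 0)
x*p(f) = -936/7*0 = 0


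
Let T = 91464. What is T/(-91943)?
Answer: -91464/91943 ≈ -0.99479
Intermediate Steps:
T/(-91943) = 91464/(-91943) = 91464*(-1/91943) = -91464/91943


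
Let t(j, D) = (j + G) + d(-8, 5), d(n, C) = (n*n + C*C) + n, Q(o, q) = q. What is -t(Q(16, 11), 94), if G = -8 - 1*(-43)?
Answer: -127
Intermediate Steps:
d(n, C) = n + C² + n² (d(n, C) = (n² + C²) + n = (C² + n²) + n = n + C² + n²)
G = 35 (G = -8 + 43 = 35)
t(j, D) = 116 + j (t(j, D) = (j + 35) + (-8 + 5² + (-8)²) = (35 + j) + (-8 + 25 + 64) = (35 + j) + 81 = 116 + j)
-t(Q(16, 11), 94) = -(116 + 11) = -1*127 = -127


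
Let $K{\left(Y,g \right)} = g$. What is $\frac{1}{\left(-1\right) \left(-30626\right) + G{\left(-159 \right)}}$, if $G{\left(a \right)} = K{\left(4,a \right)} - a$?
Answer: $\frac{1}{30626} \approx 3.2652 \cdot 10^{-5}$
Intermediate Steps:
$G{\left(a \right)} = 0$ ($G{\left(a \right)} = a - a = 0$)
$\frac{1}{\left(-1\right) \left(-30626\right) + G{\left(-159 \right)}} = \frac{1}{\left(-1\right) \left(-30626\right) + 0} = \frac{1}{30626 + 0} = \frac{1}{30626}$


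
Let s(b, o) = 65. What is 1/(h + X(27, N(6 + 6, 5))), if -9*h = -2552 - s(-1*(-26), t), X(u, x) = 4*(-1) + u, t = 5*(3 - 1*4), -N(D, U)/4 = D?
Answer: 9/2824 ≈ 0.0031870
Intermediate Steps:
N(D, U) = -4*D
t = -5 (t = 5*(3 - 4) = 5*(-1) = -5)
X(u, x) = -4 + u
h = 2617/9 (h = -(-2552 - 1*65)/9 = -(-2552 - 65)/9 = -⅑*(-2617) = 2617/9 ≈ 290.78)
1/(h + X(27, N(6 + 6, 5))) = 1/(2617/9 + (-4 + 27)) = 1/(2617/9 + 23) = 1/(2824/9) = 9/2824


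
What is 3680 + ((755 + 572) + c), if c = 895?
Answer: 5902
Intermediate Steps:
3680 + ((755 + 572) + c) = 3680 + ((755 + 572) + 895) = 3680 + (1327 + 895) = 3680 + 2222 = 5902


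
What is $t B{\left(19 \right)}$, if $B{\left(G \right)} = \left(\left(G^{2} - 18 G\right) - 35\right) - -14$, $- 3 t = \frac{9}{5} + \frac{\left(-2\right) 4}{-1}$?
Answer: $\frac{98}{15} \approx 6.5333$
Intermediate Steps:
$t = - \frac{49}{15}$ ($t = - \frac{\frac{9}{5} + \frac{\left(-2\right) 4}{-1}}{3} = - \frac{9 \cdot \frac{1}{5} - -8}{3} = - \frac{\frac{9}{5} + 8}{3} = \left(- \frac{1}{3}\right) \frac{49}{5} = - \frac{49}{15} \approx -3.2667$)
$B{\left(G \right)} = -21 + G^{2} - 18 G$ ($B{\left(G \right)} = \left(-35 + G^{2} - 18 G\right) + 14 = -21 + G^{2} - 18 G$)
$t B{\left(19 \right)} = - \frac{49 \left(-21 + 19^{2} - 342\right)}{15} = - \frac{49 \left(-21 + 361 - 342\right)}{15} = \left(- \frac{49}{15}\right) \left(-2\right) = \frac{98}{15}$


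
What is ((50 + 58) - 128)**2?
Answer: 400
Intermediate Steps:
((50 + 58) - 128)**2 = (108 - 128)**2 = (-20)**2 = 400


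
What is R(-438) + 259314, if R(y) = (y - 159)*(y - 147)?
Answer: 608559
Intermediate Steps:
R(y) = (-159 + y)*(-147 + y)
R(-438) + 259314 = (23373 + (-438)² - 306*(-438)) + 259314 = (23373 + 191844 + 134028) + 259314 = 349245 + 259314 = 608559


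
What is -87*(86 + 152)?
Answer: -20706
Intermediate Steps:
-87*(86 + 152) = -87*238 = -20706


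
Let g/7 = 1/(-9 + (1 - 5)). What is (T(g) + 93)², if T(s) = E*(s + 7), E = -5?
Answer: 622521/169 ≈ 3683.6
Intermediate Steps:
g = -7/13 (g = 7/(-9 + (1 - 5)) = 7/(-9 - 4) = 7/(-13) = 7*(-1/13) = -7/13 ≈ -0.53846)
T(s) = -35 - 5*s (T(s) = -5*(s + 7) = -5*(7 + s) = -35 - 5*s)
(T(g) + 93)² = ((-35 - 5*(-7/13)) + 93)² = ((-35 + 35/13) + 93)² = (-420/13 + 93)² = (789/13)² = 622521/169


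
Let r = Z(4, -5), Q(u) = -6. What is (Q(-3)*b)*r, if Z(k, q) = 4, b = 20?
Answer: -480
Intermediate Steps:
r = 4
(Q(-3)*b)*r = -6*20*4 = -120*4 = -480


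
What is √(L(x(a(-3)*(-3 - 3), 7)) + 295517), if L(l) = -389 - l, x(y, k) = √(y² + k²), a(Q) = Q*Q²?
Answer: √(295128 - √26293) ≈ 543.11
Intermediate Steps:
a(Q) = Q³
x(y, k) = √(k² + y²)
√(L(x(a(-3)*(-3 - 3), 7)) + 295517) = √((-389 - √(7² + ((-3)³*(-3 - 3))²)) + 295517) = √((-389 - √(49 + (-27*(-6))²)) + 295517) = √((-389 - √(49 + 162²)) + 295517) = √((-389 - √(49 + 26244)) + 295517) = √((-389 - √26293) + 295517) = √(295128 - √26293)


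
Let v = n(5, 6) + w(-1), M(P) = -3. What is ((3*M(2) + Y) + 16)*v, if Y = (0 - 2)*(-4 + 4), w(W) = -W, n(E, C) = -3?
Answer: -14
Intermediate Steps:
Y = 0 (Y = -2*0 = 0)
v = -2 (v = -3 - 1*(-1) = -3 + 1 = -2)
((3*M(2) + Y) + 16)*v = ((3*(-3) + 0) + 16)*(-2) = ((-9 + 0) + 16)*(-2) = (-9 + 16)*(-2) = 7*(-2) = -14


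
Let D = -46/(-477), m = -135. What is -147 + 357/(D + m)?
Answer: -9629592/64349 ≈ -149.65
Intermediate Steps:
D = 46/477 (D = -46*(-1/477) = 46/477 ≈ 0.096436)
-147 + 357/(D + m) = -147 + 357/(46/477 - 135) = -147 + 357/(-64349/477) = -147 + 357*(-477/64349) = -147 - 170289/64349 = -9629592/64349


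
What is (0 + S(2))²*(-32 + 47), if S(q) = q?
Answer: 60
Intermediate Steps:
(0 + S(2))²*(-32 + 47) = (0 + 2)²*(-32 + 47) = 2²*15 = 4*15 = 60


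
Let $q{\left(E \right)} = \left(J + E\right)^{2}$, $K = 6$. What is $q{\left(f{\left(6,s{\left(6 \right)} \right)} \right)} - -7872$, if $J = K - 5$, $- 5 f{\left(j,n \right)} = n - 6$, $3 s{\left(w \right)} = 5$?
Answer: $\frac{1771984}{225} \approx 7875.5$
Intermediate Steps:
$s{\left(w \right)} = \frac{5}{3}$ ($s{\left(w \right)} = \frac{1}{3} \cdot 5 = \frac{5}{3}$)
$f{\left(j,n \right)} = \frac{6}{5} - \frac{n}{5}$ ($f{\left(j,n \right)} = - \frac{n - 6}{5} = - \frac{-6 + n}{5} = \frac{6}{5} - \frac{n}{5}$)
$J = 1$ ($J = 6 - 5 = 1$)
$q{\left(E \right)} = \left(1 + E\right)^{2}$
$q{\left(f{\left(6,s{\left(6 \right)} \right)} \right)} - -7872 = \left(1 + \left(\frac{6}{5} - \frac{1}{3}\right)\right)^{2} - -7872 = \left(1 + \left(\frac{6}{5} - \frac{1}{3}\right)\right)^{2} + 7872 = \left(1 + \frac{13}{15}\right)^{2} + 7872 = \left(\frac{28}{15}\right)^{2} + 7872 = \frac{784}{225} + 7872 = \frac{1771984}{225}$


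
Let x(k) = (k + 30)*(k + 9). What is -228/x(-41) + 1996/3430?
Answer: -9931/150920 ≈ -0.065803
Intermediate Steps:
x(k) = (9 + k)*(30 + k) (x(k) = (30 + k)*(9 + k) = (9 + k)*(30 + k))
-228/x(-41) + 1996/3430 = -228/(270 + (-41)² + 39*(-41)) + 1996/3430 = -228/(270 + 1681 - 1599) + 1996*(1/3430) = -228/352 + 998/1715 = -228*1/352 + 998/1715 = -57/88 + 998/1715 = -9931/150920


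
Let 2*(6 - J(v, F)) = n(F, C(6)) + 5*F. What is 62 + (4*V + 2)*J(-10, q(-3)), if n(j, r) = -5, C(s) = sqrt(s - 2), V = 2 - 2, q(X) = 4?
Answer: 59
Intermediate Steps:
V = 0
C(s) = sqrt(-2 + s)
J(v, F) = 17/2 - 5*F/2 (J(v, F) = 6 - (-5 + 5*F)/2 = 6 + (5/2 - 5*F/2) = 17/2 - 5*F/2)
62 + (4*V + 2)*J(-10, q(-3)) = 62 + (4*0 + 2)*(17/2 - 5/2*4) = 62 + (0 + 2)*(17/2 - 10) = 62 + 2*(-3/2) = 62 - 3 = 59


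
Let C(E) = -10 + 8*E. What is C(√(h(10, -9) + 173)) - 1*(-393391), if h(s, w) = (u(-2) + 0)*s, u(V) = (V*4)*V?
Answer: 393381 + 24*√37 ≈ 3.9353e+5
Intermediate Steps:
u(V) = 4*V² (u(V) = (4*V)*V = 4*V²)
h(s, w) = 16*s (h(s, w) = (4*(-2)² + 0)*s = (4*4 + 0)*s = (16 + 0)*s = 16*s)
C(√(h(10, -9) + 173)) - 1*(-393391) = (-10 + 8*√(16*10 + 173)) - 1*(-393391) = (-10 + 8*√(160 + 173)) + 393391 = (-10 + 8*√333) + 393391 = (-10 + 8*(3*√37)) + 393391 = (-10 + 24*√37) + 393391 = 393381 + 24*√37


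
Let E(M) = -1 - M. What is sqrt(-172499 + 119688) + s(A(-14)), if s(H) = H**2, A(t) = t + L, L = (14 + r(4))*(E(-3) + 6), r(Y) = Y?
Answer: 16900 + I*sqrt(52811) ≈ 16900.0 + 229.81*I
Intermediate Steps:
L = 144 (L = (14 + 4)*((-1 - 1*(-3)) + 6) = 18*((-1 + 3) + 6) = 18*(2 + 6) = 18*8 = 144)
A(t) = 144 + t (A(t) = t + 144 = 144 + t)
sqrt(-172499 + 119688) + s(A(-14)) = sqrt(-172499 + 119688) + (144 - 14)**2 = sqrt(-52811) + 130**2 = I*sqrt(52811) + 16900 = 16900 + I*sqrt(52811)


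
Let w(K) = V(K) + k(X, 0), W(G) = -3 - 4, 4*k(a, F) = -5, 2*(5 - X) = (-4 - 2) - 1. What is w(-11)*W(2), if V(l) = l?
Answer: 343/4 ≈ 85.750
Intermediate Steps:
X = 17/2 (X = 5 - ((-4 - 2) - 1)/2 = 5 - (-6 - 1)/2 = 5 - ½*(-7) = 5 + 7/2 = 17/2 ≈ 8.5000)
k(a, F) = -5/4 (k(a, F) = (¼)*(-5) = -5/4)
W(G) = -7
w(K) = -5/4 + K (w(K) = K - 5/4 = -5/4 + K)
w(-11)*W(2) = (-5/4 - 11)*(-7) = -49/4*(-7) = 343/4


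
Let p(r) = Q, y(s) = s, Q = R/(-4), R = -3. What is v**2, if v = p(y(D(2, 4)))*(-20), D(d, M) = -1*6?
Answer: 225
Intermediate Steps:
Q = 3/4 (Q = -3/(-4) = -3*(-1/4) = 3/4 ≈ 0.75000)
D(d, M) = -6
p(r) = 3/4
v = -15 (v = (3/4)*(-20) = -15)
v**2 = (-15)**2 = 225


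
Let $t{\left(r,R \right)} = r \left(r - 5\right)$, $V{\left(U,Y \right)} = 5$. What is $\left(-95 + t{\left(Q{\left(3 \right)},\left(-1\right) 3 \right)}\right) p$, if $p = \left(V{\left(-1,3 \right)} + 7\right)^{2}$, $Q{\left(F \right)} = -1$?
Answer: $-12816$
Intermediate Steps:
$t{\left(r,R \right)} = r \left(-5 + r\right)$
$p = 144$ ($p = \left(5 + 7\right)^{2} = 12^{2} = 144$)
$\left(-95 + t{\left(Q{\left(3 \right)},\left(-1\right) 3 \right)}\right) p = \left(-95 - \left(-5 - 1\right)\right) 144 = \left(-95 - -6\right) 144 = \left(-95 + 6\right) 144 = \left(-89\right) 144 = -12816$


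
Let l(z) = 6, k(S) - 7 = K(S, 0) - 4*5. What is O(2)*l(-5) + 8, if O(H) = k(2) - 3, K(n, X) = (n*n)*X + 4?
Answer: -64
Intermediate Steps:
K(n, X) = 4 + X*n² (K(n, X) = n²*X + 4 = X*n² + 4 = 4 + X*n²)
k(S) = -9 (k(S) = 7 + ((4 + 0*S²) - 4*5) = 7 + ((4 + 0) - 20) = 7 + (4 - 20) = 7 - 16 = -9)
O(H) = -12 (O(H) = -9 - 3 = -12)
O(2)*l(-5) + 8 = -12*6 + 8 = -72 + 8 = -64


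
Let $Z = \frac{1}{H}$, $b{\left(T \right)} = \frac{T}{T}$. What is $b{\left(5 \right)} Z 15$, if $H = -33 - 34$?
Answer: $- \frac{15}{67} \approx -0.22388$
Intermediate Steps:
$H = -67$ ($H = -33 - 34 = -67$)
$b{\left(T \right)} = 1$
$Z = - \frac{1}{67}$ ($Z = \frac{1}{-67} = - \frac{1}{67} \approx -0.014925$)
$b{\left(5 \right)} Z 15 = 1 \left(- \frac{1}{67}\right) 15 = \left(- \frac{1}{67}\right) 15 = - \frac{15}{67}$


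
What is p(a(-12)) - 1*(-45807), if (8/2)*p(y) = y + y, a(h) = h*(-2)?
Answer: 45819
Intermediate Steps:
a(h) = -2*h
p(y) = y/2 (p(y) = (y + y)/4 = (2*y)/4 = y/2)
p(a(-12)) - 1*(-45807) = (-2*(-12))/2 - 1*(-45807) = (½)*24 + 45807 = 12 + 45807 = 45819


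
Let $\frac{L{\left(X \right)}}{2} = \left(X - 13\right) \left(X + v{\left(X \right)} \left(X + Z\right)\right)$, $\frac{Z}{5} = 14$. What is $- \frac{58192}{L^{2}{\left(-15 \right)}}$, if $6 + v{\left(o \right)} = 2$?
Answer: $- \frac{3637}{10824100} \approx -0.00033601$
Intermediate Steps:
$Z = 70$ ($Z = 5 \cdot 14 = 70$)
$v{\left(o \right)} = -4$ ($v{\left(o \right)} = -6 + 2 = -4$)
$L{\left(X \right)} = 2 \left(-280 - 3 X\right) \left(-13 + X\right)$ ($L{\left(X \right)} = 2 \left(X - 13\right) \left(X - 4 \left(X + 70\right)\right) = 2 \left(-13 + X\right) \left(X - 4 \left(70 + X\right)\right) = 2 \left(-13 + X\right) \left(X - \left(280 + 4 X\right)\right) = 2 \left(-13 + X\right) \left(-280 - 3 X\right) = 2 \left(-280 - 3 X\right) \left(-13 + X\right)$)
$- \frac{58192}{L^{2}{\left(-15 \right)}} = - \frac{58192}{\left(7280 - -7230 - 6 \left(-15\right)^{2}\right)^{2}} = - \frac{58192}{\left(7280 + 7230 - 1350\right)^{2}} = - \frac{58192}{13160^{2}} = - \frac{58192}{173185600} = \left(-58192\right) \frac{1}{173185600} = - \frac{3637}{10824100}$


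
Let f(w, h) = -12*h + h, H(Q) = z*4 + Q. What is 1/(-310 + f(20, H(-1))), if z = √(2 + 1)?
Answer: -299/83593 + 44*√3/83593 ≈ -0.0026652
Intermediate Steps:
z = √3 ≈ 1.7320
H(Q) = Q + 4*√3 (H(Q) = √3*4 + Q = 4*√3 + Q = Q + 4*√3)
f(w, h) = -11*h
1/(-310 + f(20, H(-1))) = 1/(-310 - 11*(-1 + 4*√3)) = 1/(-310 + (11 - 44*√3)) = 1/(-299 - 44*√3)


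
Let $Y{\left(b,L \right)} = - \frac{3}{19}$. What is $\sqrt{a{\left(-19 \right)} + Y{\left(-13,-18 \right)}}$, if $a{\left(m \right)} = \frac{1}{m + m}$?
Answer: $\frac{i \sqrt{266}}{38} \approx 0.4292 i$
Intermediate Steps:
$a{\left(m \right)} = \frac{1}{2 m}$
$Y{\left(b,L \right)} = - \frac{3}{19}$ ($Y{\left(b,L \right)} = \left(-3\right) \frac{1}{19} = - \frac{3}{19}$)
$\sqrt{a{\left(-19 \right)} + Y{\left(-13,-18 \right)}} = \sqrt{\frac{1}{2 \left(-19\right)} - \frac{3}{19}} = \sqrt{\frac{1}{2} \left(- \frac{1}{19}\right) - \frac{3}{19}} = \sqrt{- \frac{1}{38} - \frac{3}{19}} = \sqrt{- \frac{7}{38}} = \frac{i \sqrt{266}}{38}$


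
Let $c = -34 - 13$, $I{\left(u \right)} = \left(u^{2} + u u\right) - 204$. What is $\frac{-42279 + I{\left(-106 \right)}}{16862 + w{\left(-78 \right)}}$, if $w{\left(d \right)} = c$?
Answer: $- \frac{20011}{16815} \approx -1.1901$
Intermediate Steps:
$I{\left(u \right)} = -204 + 2 u^{2}$ ($I{\left(u \right)} = \left(u^{2} + u^{2}\right) - 204 = 2 u^{2} - 204 = -204 + 2 u^{2}$)
$c = -47$ ($c = -34 - 13 = -47$)
$w{\left(d \right)} = -47$
$\frac{-42279 + I{\left(-106 \right)}}{16862 + w{\left(-78 \right)}} = \frac{-42279 - \left(204 - 2 \left(-106\right)^{2}\right)}{16862 - 47} = \frac{-42279 + \left(-204 + 2 \cdot 11236\right)}{16815} = \left(-42279 + \left(-204 + 22472\right)\right) \frac{1}{16815} = \left(-42279 + 22268\right) \frac{1}{16815} = \left(-20011\right) \frac{1}{16815} = - \frac{20011}{16815}$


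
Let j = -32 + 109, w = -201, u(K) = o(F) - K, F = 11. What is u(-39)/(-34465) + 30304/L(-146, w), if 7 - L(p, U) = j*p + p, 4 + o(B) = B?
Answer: 208780638/78545735 ≈ 2.6581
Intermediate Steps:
o(B) = -4 + B
u(K) = 7 - K (u(K) = (-4 + 11) - K = 7 - K)
j = 77
L(p, U) = 7 - 78*p (L(p, U) = 7 - (77*p + p) = 7 - 78*p)
u(-39)/(-34465) + 30304/L(-146, w) = (7 - 1*(-39))/(-34465) + 30304/(7 - 78*(-146)) = (7 + 39)*(-1/34465) + 30304/(7 + 11388) = 46*(-1/34465) + 30304/11395 = -46/34465 + 30304*(1/11395) = -46/34465 + 30304/11395 = 208780638/78545735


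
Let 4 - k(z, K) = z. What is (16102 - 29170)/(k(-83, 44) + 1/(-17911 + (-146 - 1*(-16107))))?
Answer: -25482600/169649 ≈ -150.21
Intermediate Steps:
k(z, K) = 4 - z
(16102 - 29170)/(k(-83, 44) + 1/(-17911 + (-146 - 1*(-16107)))) = (16102 - 29170)/((4 - 1*(-83)) + 1/(-17911 + (-146 - 1*(-16107)))) = -13068/((4 + 83) + 1/(-17911 + (-146 + 16107))) = -13068/(87 + 1/(-17911 + 15961)) = -13068/(87 + 1/(-1950)) = -13068/(87 - 1/1950) = -13068/169649/1950 = -13068*1950/169649 = -25482600/169649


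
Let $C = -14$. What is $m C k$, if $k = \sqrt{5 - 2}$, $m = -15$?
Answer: $210 \sqrt{3} \approx 363.73$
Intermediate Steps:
$k = \sqrt{3} \approx 1.732$
$m C k = \left(-15\right) \left(-14\right) \sqrt{3} = 210 \sqrt{3}$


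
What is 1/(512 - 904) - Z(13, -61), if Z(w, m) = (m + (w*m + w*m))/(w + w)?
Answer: 322799/5096 ≈ 63.344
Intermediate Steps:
Z(w, m) = (m + 2*m*w)/(2*w) (Z(w, m) = (m + (m*w + m*w))/((2*w)) = (m + 2*m*w)*(1/(2*w)) = (m + 2*m*w)/(2*w))
1/(512 - 904) - Z(13, -61) = 1/(512 - 904) - (-61 + (½)*(-61)/13) = 1/(-392) - (-61 + (½)*(-61)*(1/13)) = -1/392 - (-61 - 61/26) = -1/392 - 1*(-1647/26) = -1/392 + 1647/26 = 322799/5096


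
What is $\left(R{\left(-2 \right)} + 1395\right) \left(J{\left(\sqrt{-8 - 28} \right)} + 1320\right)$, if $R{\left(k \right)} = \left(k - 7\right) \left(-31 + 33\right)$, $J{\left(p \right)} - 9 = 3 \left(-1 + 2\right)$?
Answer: $1834164$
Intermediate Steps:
$J{\left(p \right)} = 12$ ($J{\left(p \right)} = 9 + 3 \left(-1 + 2\right) = 9 + 3 \cdot 1 = 9 + 3 = 12$)
$R{\left(k \right)} = -14 + 2 k$ ($R{\left(k \right)} = \left(-7 + k\right) 2 = -14 + 2 k$)
$\left(R{\left(-2 \right)} + 1395\right) \left(J{\left(\sqrt{-8 - 28} \right)} + 1320\right) = \left(\left(-14 + 2 \left(-2\right)\right) + 1395\right) \left(12 + 1320\right) = \left(\left(-14 - 4\right) + 1395\right) 1332 = \left(-18 + 1395\right) 1332 = 1377 \cdot 1332 = 1834164$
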